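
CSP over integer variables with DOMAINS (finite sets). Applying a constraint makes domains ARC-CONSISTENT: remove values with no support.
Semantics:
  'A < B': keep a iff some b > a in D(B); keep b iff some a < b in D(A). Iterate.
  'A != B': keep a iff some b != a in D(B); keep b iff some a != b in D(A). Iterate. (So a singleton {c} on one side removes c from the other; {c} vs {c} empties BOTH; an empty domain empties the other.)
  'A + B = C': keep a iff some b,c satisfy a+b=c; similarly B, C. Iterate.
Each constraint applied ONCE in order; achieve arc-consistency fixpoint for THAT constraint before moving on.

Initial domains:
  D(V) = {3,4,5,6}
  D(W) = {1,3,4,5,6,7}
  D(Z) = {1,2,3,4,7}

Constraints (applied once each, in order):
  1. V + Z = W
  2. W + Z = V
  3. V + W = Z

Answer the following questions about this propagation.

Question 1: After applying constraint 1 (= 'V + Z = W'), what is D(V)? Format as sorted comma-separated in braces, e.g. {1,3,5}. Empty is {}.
Constraint 1 (V + Z = W) on D(V)={3,4,5,6} D(Z)={1,2,3,4,7} D(W)={1,3,4,5,6,7}: Z {1,2,3,4,7}->{1,2,3,4}; W {1,3,4,5,6,7}->{4,5,6,7}
So after constraint 1: D(V) = {3,4,5,6}

Answer: {3,4,5,6}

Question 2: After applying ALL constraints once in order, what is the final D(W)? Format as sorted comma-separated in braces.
Constraint 1 (V + Z = W) on D(V)={3,4,5,6} D(Z)={1,2,3,4,7} D(W)={1,3,4,5,6,7}: Z {1,2,3,4,7}->{1,2,3,4}; W {1,3,4,5,6,7}->{4,5,6,7}
Constraint 2 (W + Z = V) on D(W)={4,5,6,7} D(Z)={1,2,3,4} D(V)={3,4,5,6}: W {4,5,6,7}->{4,5}; Z {1,2,3,4}->{1,2}; V {3,4,5,6}->{5,6}
Constraint 3 (V + W = Z) on D(V)={5,6} D(W)={4,5} D(Z)={1,2}: V {5,6}->{}; W {4,5}->{}; Z {1,2}->{}
So after all 3 constraints: D(W) = {}

Answer: {}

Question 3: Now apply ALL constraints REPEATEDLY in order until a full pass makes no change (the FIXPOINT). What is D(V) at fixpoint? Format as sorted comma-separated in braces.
Answer: {}

Derivation:
pass 0 (initial): D(V)={3,4,5,6}
pass 1: V {3,4,5,6}->{}; W {1,3,4,5,6,7}->{}; Z {1,2,3,4,7}->{}
pass 2: no change
Fixpoint after 2 passes: D(V) = {}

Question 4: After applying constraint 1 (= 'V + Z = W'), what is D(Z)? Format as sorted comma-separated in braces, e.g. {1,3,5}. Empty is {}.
Answer: {1,2,3,4}

Derivation:
Constraint 1 (V + Z = W) on D(V)={3,4,5,6} D(Z)={1,2,3,4,7} D(W)={1,3,4,5,6,7}: Z {1,2,3,4,7}->{1,2,3,4}; W {1,3,4,5,6,7}->{4,5,6,7}
So after constraint 1: D(Z) = {1,2,3,4}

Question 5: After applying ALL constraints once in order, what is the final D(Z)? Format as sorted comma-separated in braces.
Constraint 1 (V + Z = W) on D(V)={3,4,5,6} D(Z)={1,2,3,4,7} D(W)={1,3,4,5,6,7}: Z {1,2,3,4,7}->{1,2,3,4}; W {1,3,4,5,6,7}->{4,5,6,7}
Constraint 2 (W + Z = V) on D(W)={4,5,6,7} D(Z)={1,2,3,4} D(V)={3,4,5,6}: W {4,5,6,7}->{4,5}; Z {1,2,3,4}->{1,2}; V {3,4,5,6}->{5,6}
Constraint 3 (V + W = Z) on D(V)={5,6} D(W)={4,5} D(Z)={1,2}: V {5,6}->{}; W {4,5}->{}; Z {1,2}->{}
So after all 3 constraints: D(Z) = {}

Answer: {}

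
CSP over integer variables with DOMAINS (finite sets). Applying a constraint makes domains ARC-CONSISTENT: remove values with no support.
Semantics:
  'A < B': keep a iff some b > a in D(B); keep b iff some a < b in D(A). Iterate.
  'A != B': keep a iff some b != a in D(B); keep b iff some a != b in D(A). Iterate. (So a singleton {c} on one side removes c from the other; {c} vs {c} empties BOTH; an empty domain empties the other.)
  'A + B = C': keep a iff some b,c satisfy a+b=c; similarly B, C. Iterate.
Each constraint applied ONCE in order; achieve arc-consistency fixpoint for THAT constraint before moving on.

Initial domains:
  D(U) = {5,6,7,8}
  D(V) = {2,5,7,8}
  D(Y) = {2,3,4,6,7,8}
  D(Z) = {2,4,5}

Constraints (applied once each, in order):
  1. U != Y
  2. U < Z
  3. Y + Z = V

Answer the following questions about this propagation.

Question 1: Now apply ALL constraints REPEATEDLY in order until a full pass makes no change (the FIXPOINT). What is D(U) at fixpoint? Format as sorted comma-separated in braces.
Answer: {}

Derivation:
pass 0 (initial): D(U)={5,6,7,8}
pass 1: U {5,6,7,8}->{}; V {2,5,7,8}->{}; Y {2,3,4,6,7,8}->{}; Z {2,4,5}->{}
pass 2: no change
Fixpoint after 2 passes: D(U) = {}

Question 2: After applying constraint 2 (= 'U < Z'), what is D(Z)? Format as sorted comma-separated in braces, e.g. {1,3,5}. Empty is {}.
Answer: {}

Derivation:
Constraint 1 (U != Y) on D(U)={5,6,7,8} D(Y)={2,3,4,6,7,8}: no change
Constraint 2 (U < Z) on D(U)={5,6,7,8} D(Z)={2,4,5}: U {5,6,7,8}->{}; Z {2,4,5}->{}
So after constraint 2: D(Z) = {}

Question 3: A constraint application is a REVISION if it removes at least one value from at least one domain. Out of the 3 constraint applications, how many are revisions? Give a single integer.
Constraint 1 (U != Y) on D(U)={5,6,7,8} D(Y)={2,3,4,6,7,8}: no change => not a revision
Constraint 2 (U < Z) on D(U)={5,6,7,8} D(Z)={2,4,5}: U {5,6,7,8}->{}; Z {2,4,5}->{} => REVISION
Constraint 3 (Y + Z = V) on D(Y)={2,3,4,6,7,8} D(Z)={} D(V)={2,5,7,8}: Y {2,3,4,6,7,8}->{}; V {2,5,7,8}->{} => REVISION
Total revisions = 2

Answer: 2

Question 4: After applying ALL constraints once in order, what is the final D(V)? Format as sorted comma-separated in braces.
Answer: {}

Derivation:
Constraint 1 (U != Y) on D(U)={5,6,7,8} D(Y)={2,3,4,6,7,8}: no change
Constraint 2 (U < Z) on D(U)={5,6,7,8} D(Z)={2,4,5}: U {5,6,7,8}->{}; Z {2,4,5}->{}
Constraint 3 (Y + Z = V) on D(Y)={2,3,4,6,7,8} D(Z)={} D(V)={2,5,7,8}: Y {2,3,4,6,7,8}->{}; V {2,5,7,8}->{}
So after all 3 constraints: D(V) = {}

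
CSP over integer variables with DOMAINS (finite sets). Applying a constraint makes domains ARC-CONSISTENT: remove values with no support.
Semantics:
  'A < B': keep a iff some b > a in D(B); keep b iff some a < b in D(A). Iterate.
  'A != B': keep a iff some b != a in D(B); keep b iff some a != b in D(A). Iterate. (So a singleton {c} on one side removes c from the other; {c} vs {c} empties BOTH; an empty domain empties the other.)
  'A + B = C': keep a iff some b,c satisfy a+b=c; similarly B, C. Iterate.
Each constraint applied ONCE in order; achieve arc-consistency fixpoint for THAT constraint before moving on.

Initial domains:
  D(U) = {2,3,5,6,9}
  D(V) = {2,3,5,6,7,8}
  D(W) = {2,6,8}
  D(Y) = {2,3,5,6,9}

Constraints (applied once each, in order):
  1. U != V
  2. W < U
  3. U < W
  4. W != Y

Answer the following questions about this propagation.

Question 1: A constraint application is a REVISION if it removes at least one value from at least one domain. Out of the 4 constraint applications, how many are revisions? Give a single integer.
Answer: 2

Derivation:
Constraint 1 (U != V) on D(U)={2,3,5,6,9} D(V)={2,3,5,6,7,8}: no change => not a revision
Constraint 2 (W < U) on D(W)={2,6,8} D(U)={2,3,5,6,9}: U {2,3,5,6,9}->{3,5,6,9} => REVISION
Constraint 3 (U < W) on D(U)={3,5,6,9} D(W)={2,6,8}: U {3,5,6,9}->{3,5,6}; W {2,6,8}->{6,8} => REVISION
Constraint 4 (W != Y) on D(W)={6,8} D(Y)={2,3,5,6,9}: no change => not a revision
Total revisions = 2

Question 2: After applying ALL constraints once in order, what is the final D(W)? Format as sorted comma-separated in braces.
Constraint 1 (U != V) on D(U)={2,3,5,6,9} D(V)={2,3,5,6,7,8}: no change
Constraint 2 (W < U) on D(W)={2,6,8} D(U)={2,3,5,6,9}: U {2,3,5,6,9}->{3,5,6,9}
Constraint 3 (U < W) on D(U)={3,5,6,9} D(W)={2,6,8}: U {3,5,6,9}->{3,5,6}; W {2,6,8}->{6,8}
Constraint 4 (W != Y) on D(W)={6,8} D(Y)={2,3,5,6,9}: no change
So after all 4 constraints: D(W) = {6,8}

Answer: {6,8}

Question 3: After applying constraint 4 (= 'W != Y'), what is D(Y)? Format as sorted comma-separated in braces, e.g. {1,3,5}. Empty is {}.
Constraint 1 (U != V) on D(U)={2,3,5,6,9} D(V)={2,3,5,6,7,8}: no change
Constraint 2 (W < U) on D(W)={2,6,8} D(U)={2,3,5,6,9}: U {2,3,5,6,9}->{3,5,6,9}
Constraint 3 (U < W) on D(U)={3,5,6,9} D(W)={2,6,8}: U {3,5,6,9}->{3,5,6}; W {2,6,8}->{6,8}
Constraint 4 (W != Y) on D(W)={6,8} D(Y)={2,3,5,6,9}: no change
So after constraint 4: D(Y) = {2,3,5,6,9}

Answer: {2,3,5,6,9}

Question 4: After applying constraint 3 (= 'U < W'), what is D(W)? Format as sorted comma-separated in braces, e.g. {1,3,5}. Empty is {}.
Answer: {6,8}

Derivation:
Constraint 1 (U != V) on D(U)={2,3,5,6,9} D(V)={2,3,5,6,7,8}: no change
Constraint 2 (W < U) on D(W)={2,6,8} D(U)={2,3,5,6,9}: U {2,3,5,6,9}->{3,5,6,9}
Constraint 3 (U < W) on D(U)={3,5,6,9} D(W)={2,6,8}: U {3,5,6,9}->{3,5,6}; W {2,6,8}->{6,8}
So after constraint 3: D(W) = {6,8}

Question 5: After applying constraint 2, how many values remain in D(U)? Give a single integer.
Answer: 4

Derivation:
Constraint 1 (U != V) on D(U)={2,3,5,6,9} D(V)={2,3,5,6,7,8}: no change
Constraint 2 (W < U) on D(W)={2,6,8} D(U)={2,3,5,6,9}: U {2,3,5,6,9}->{3,5,6,9}
So after constraint 2: D(U)={3,5,6,9}, size = 4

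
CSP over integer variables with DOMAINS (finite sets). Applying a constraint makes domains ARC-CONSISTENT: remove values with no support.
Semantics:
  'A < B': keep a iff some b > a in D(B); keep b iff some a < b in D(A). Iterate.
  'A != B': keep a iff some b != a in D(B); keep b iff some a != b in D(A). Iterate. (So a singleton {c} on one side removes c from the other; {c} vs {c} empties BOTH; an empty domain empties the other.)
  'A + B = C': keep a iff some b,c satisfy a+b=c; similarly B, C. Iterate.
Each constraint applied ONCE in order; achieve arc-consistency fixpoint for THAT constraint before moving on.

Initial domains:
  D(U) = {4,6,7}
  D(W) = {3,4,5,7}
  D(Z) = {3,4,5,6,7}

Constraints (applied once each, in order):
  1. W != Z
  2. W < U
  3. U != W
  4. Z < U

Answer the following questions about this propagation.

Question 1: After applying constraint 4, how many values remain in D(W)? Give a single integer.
Answer: 3

Derivation:
Constraint 1 (W != Z) on D(W)={3,4,5,7} D(Z)={3,4,5,6,7}: no change
Constraint 2 (W < U) on D(W)={3,4,5,7} D(U)={4,6,7}: W {3,4,5,7}->{3,4,5}
Constraint 3 (U != W) on D(U)={4,6,7} D(W)={3,4,5}: no change
Constraint 4 (Z < U) on D(Z)={3,4,5,6,7} D(U)={4,6,7}: Z {3,4,5,6,7}->{3,4,5,6}
So after constraint 4: D(W)={3,4,5}, size = 3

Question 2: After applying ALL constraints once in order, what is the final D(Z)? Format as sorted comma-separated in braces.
Answer: {3,4,5,6}

Derivation:
Constraint 1 (W != Z) on D(W)={3,4,5,7} D(Z)={3,4,5,6,7}: no change
Constraint 2 (W < U) on D(W)={3,4,5,7} D(U)={4,6,7}: W {3,4,5,7}->{3,4,5}
Constraint 3 (U != W) on D(U)={4,6,7} D(W)={3,4,5}: no change
Constraint 4 (Z < U) on D(Z)={3,4,5,6,7} D(U)={4,6,7}: Z {3,4,5,6,7}->{3,4,5,6}
So after all 4 constraints: D(Z) = {3,4,5,6}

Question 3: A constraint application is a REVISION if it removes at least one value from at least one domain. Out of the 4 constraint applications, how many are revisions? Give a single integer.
Answer: 2

Derivation:
Constraint 1 (W != Z) on D(W)={3,4,5,7} D(Z)={3,4,5,6,7}: no change => not a revision
Constraint 2 (W < U) on D(W)={3,4,5,7} D(U)={4,6,7}: W {3,4,5,7}->{3,4,5} => REVISION
Constraint 3 (U != W) on D(U)={4,6,7} D(W)={3,4,5}: no change => not a revision
Constraint 4 (Z < U) on D(Z)={3,4,5,6,7} D(U)={4,6,7}: Z {3,4,5,6,7}->{3,4,5,6} => REVISION
Total revisions = 2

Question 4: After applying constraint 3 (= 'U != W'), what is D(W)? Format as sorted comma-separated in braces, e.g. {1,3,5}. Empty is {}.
Constraint 1 (W != Z) on D(W)={3,4,5,7} D(Z)={3,4,5,6,7}: no change
Constraint 2 (W < U) on D(W)={3,4,5,7} D(U)={4,6,7}: W {3,4,5,7}->{3,4,5}
Constraint 3 (U != W) on D(U)={4,6,7} D(W)={3,4,5}: no change
So after constraint 3: D(W) = {3,4,5}

Answer: {3,4,5}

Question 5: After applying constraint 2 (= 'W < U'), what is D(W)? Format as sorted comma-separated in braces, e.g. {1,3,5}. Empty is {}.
Answer: {3,4,5}

Derivation:
Constraint 1 (W != Z) on D(W)={3,4,5,7} D(Z)={3,4,5,6,7}: no change
Constraint 2 (W < U) on D(W)={3,4,5,7} D(U)={4,6,7}: W {3,4,5,7}->{3,4,5}
So after constraint 2: D(W) = {3,4,5}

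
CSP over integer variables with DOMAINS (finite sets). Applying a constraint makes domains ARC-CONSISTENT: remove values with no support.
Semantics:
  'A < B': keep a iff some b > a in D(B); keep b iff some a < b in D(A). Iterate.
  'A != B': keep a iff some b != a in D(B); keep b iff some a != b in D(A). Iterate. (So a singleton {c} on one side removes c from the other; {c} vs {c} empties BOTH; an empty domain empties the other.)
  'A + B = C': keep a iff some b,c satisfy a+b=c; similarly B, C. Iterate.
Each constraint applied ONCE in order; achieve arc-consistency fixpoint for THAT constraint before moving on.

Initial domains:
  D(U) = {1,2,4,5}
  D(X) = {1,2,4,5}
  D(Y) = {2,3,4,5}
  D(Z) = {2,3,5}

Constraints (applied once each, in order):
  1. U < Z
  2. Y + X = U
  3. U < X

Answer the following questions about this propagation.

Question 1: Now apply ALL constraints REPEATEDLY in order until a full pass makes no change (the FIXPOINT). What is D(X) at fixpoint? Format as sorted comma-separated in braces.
Answer: {}

Derivation:
pass 0 (initial): D(X)={1,2,4,5}
pass 1: U {1,2,4,5}->{}; X {1,2,4,5}->{}; Y {2,3,4,5}->{2,3}
pass 2: Y {2,3}->{}; Z {2,3,5}->{}
pass 3: no change
Fixpoint after 3 passes: D(X) = {}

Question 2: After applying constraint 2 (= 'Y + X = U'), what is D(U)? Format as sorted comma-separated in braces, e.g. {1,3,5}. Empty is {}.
Answer: {4}

Derivation:
Constraint 1 (U < Z) on D(U)={1,2,4,5} D(Z)={2,3,5}: U {1,2,4,5}->{1,2,4}
Constraint 2 (Y + X = U) on D(Y)={2,3,4,5} D(X)={1,2,4,5} D(U)={1,2,4}: Y {2,3,4,5}->{2,3}; X {1,2,4,5}->{1,2}; U {1,2,4}->{4}
So after constraint 2: D(U) = {4}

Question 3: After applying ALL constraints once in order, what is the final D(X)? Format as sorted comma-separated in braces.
Answer: {}

Derivation:
Constraint 1 (U < Z) on D(U)={1,2,4,5} D(Z)={2,3,5}: U {1,2,4,5}->{1,2,4}
Constraint 2 (Y + X = U) on D(Y)={2,3,4,5} D(X)={1,2,4,5} D(U)={1,2,4}: Y {2,3,4,5}->{2,3}; X {1,2,4,5}->{1,2}; U {1,2,4}->{4}
Constraint 3 (U < X) on D(U)={4} D(X)={1,2}: U {4}->{}; X {1,2}->{}
So after all 3 constraints: D(X) = {}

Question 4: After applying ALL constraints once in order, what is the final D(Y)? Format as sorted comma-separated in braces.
Answer: {2,3}

Derivation:
Constraint 1 (U < Z) on D(U)={1,2,4,5} D(Z)={2,3,5}: U {1,2,4,5}->{1,2,4}
Constraint 2 (Y + X = U) on D(Y)={2,3,4,5} D(X)={1,2,4,5} D(U)={1,2,4}: Y {2,3,4,5}->{2,3}; X {1,2,4,5}->{1,2}; U {1,2,4}->{4}
Constraint 3 (U < X) on D(U)={4} D(X)={1,2}: U {4}->{}; X {1,2}->{}
So after all 3 constraints: D(Y) = {2,3}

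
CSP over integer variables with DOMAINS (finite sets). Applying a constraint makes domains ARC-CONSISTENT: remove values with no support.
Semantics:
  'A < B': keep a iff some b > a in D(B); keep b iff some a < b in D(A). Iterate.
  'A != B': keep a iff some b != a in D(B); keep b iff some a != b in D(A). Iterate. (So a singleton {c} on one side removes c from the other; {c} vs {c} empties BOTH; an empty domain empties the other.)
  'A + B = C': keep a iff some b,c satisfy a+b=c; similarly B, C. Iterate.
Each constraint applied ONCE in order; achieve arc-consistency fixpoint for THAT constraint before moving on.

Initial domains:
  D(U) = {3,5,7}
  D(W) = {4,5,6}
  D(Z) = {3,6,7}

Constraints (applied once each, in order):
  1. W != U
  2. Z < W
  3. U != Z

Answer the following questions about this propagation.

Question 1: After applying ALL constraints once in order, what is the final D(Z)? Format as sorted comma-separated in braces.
Constraint 1 (W != U) on D(W)={4,5,6} D(U)={3,5,7}: no change
Constraint 2 (Z < W) on D(Z)={3,6,7} D(W)={4,5,6}: Z {3,6,7}->{3}
Constraint 3 (U != Z) on D(U)={3,5,7} D(Z)={3}: U {3,5,7}->{5,7}
So after all 3 constraints: D(Z) = {3}

Answer: {3}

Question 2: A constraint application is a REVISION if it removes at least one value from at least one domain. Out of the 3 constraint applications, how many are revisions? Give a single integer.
Answer: 2

Derivation:
Constraint 1 (W != U) on D(W)={4,5,6} D(U)={3,5,7}: no change => not a revision
Constraint 2 (Z < W) on D(Z)={3,6,7} D(W)={4,5,6}: Z {3,6,7}->{3} => REVISION
Constraint 3 (U != Z) on D(U)={3,5,7} D(Z)={3}: U {3,5,7}->{5,7} => REVISION
Total revisions = 2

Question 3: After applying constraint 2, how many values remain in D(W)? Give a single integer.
Constraint 1 (W != U) on D(W)={4,5,6} D(U)={3,5,7}: no change
Constraint 2 (Z < W) on D(Z)={3,6,7} D(W)={4,5,6}: Z {3,6,7}->{3}
So after constraint 2: D(W)={4,5,6}, size = 3

Answer: 3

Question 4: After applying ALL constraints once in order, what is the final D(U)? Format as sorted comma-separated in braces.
Answer: {5,7}

Derivation:
Constraint 1 (W != U) on D(W)={4,5,6} D(U)={3,5,7}: no change
Constraint 2 (Z < W) on D(Z)={3,6,7} D(W)={4,5,6}: Z {3,6,7}->{3}
Constraint 3 (U != Z) on D(U)={3,5,7} D(Z)={3}: U {3,5,7}->{5,7}
So after all 3 constraints: D(U) = {5,7}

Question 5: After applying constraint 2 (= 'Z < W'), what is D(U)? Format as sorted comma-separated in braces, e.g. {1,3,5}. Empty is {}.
Constraint 1 (W != U) on D(W)={4,5,6} D(U)={3,5,7}: no change
Constraint 2 (Z < W) on D(Z)={3,6,7} D(W)={4,5,6}: Z {3,6,7}->{3}
So after constraint 2: D(U) = {3,5,7}

Answer: {3,5,7}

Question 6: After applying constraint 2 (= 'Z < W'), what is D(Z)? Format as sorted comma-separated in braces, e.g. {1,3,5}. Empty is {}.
Answer: {3}

Derivation:
Constraint 1 (W != U) on D(W)={4,5,6} D(U)={3,5,7}: no change
Constraint 2 (Z < W) on D(Z)={3,6,7} D(W)={4,5,6}: Z {3,6,7}->{3}
So after constraint 2: D(Z) = {3}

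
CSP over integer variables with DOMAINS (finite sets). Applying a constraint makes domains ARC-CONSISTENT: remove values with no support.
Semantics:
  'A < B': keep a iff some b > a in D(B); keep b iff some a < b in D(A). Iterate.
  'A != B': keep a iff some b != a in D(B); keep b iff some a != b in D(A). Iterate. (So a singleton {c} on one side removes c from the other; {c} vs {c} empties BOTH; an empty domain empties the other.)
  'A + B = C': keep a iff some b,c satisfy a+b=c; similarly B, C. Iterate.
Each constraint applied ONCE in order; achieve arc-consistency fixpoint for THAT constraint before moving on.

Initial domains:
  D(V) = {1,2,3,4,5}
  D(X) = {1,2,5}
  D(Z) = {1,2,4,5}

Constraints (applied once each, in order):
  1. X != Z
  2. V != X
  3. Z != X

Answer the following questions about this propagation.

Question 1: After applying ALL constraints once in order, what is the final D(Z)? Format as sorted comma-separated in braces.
Answer: {1,2,4,5}

Derivation:
Constraint 1 (X != Z) on D(X)={1,2,5} D(Z)={1,2,4,5}: no change
Constraint 2 (V != X) on D(V)={1,2,3,4,5} D(X)={1,2,5}: no change
Constraint 3 (Z != X) on D(Z)={1,2,4,5} D(X)={1,2,5}: no change
So after all 3 constraints: D(Z) = {1,2,4,5}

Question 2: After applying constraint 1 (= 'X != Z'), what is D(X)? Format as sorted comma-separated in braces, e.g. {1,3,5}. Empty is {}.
Constraint 1 (X != Z) on D(X)={1,2,5} D(Z)={1,2,4,5}: no change
So after constraint 1: D(X) = {1,2,5}

Answer: {1,2,5}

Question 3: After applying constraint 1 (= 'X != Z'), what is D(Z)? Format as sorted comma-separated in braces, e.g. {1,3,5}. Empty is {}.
Constraint 1 (X != Z) on D(X)={1,2,5} D(Z)={1,2,4,5}: no change
So after constraint 1: D(Z) = {1,2,4,5}

Answer: {1,2,4,5}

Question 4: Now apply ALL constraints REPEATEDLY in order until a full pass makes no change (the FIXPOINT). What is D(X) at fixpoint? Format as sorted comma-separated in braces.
pass 0 (initial): D(X)={1,2,5}
pass 1: no change
Fixpoint after 1 passes: D(X) = {1,2,5}

Answer: {1,2,5}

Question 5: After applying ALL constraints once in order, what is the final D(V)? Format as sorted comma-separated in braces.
Constraint 1 (X != Z) on D(X)={1,2,5} D(Z)={1,2,4,5}: no change
Constraint 2 (V != X) on D(V)={1,2,3,4,5} D(X)={1,2,5}: no change
Constraint 3 (Z != X) on D(Z)={1,2,4,5} D(X)={1,2,5}: no change
So after all 3 constraints: D(V) = {1,2,3,4,5}

Answer: {1,2,3,4,5}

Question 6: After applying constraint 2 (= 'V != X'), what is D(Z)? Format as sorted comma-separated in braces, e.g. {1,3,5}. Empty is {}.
Answer: {1,2,4,5}

Derivation:
Constraint 1 (X != Z) on D(X)={1,2,5} D(Z)={1,2,4,5}: no change
Constraint 2 (V != X) on D(V)={1,2,3,4,5} D(X)={1,2,5}: no change
So after constraint 2: D(Z) = {1,2,4,5}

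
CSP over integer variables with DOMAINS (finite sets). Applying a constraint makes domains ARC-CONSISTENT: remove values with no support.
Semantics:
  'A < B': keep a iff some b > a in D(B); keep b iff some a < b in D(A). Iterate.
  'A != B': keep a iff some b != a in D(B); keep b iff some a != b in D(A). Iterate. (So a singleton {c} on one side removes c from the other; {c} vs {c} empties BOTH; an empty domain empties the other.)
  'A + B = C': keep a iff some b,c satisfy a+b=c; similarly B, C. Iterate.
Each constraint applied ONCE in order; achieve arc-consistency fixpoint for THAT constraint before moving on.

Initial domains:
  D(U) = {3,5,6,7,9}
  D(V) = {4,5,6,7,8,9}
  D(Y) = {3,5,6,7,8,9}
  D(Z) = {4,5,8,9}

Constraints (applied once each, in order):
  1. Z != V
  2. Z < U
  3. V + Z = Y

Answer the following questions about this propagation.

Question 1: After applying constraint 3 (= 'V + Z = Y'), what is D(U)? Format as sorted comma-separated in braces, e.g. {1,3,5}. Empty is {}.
Constraint 1 (Z != V) on D(Z)={4,5,8,9} D(V)={4,5,6,7,8,9}: no change
Constraint 2 (Z < U) on D(Z)={4,5,8,9} D(U)={3,5,6,7,9}: Z {4,5,8,9}->{4,5,8}; U {3,5,6,7,9}->{5,6,7,9}
Constraint 3 (V + Z = Y) on D(V)={4,5,6,7,8,9} D(Z)={4,5,8} D(Y)={3,5,6,7,8,9}: V {4,5,6,7,8,9}->{4,5}; Z {4,5,8}->{4,5}; Y {3,5,6,7,8,9}->{8,9}
So after constraint 3: D(U) = {5,6,7,9}

Answer: {5,6,7,9}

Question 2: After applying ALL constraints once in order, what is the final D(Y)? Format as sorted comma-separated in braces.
Answer: {8,9}

Derivation:
Constraint 1 (Z != V) on D(Z)={4,5,8,9} D(V)={4,5,6,7,8,9}: no change
Constraint 2 (Z < U) on D(Z)={4,5,8,9} D(U)={3,5,6,7,9}: Z {4,5,8,9}->{4,5,8}; U {3,5,6,7,9}->{5,6,7,9}
Constraint 3 (V + Z = Y) on D(V)={4,5,6,7,8,9} D(Z)={4,5,8} D(Y)={3,5,6,7,8,9}: V {4,5,6,7,8,9}->{4,5}; Z {4,5,8}->{4,5}; Y {3,5,6,7,8,9}->{8,9}
So after all 3 constraints: D(Y) = {8,9}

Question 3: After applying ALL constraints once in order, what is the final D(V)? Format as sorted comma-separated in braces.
Constraint 1 (Z != V) on D(Z)={4,5,8,9} D(V)={4,5,6,7,8,9}: no change
Constraint 2 (Z < U) on D(Z)={4,5,8,9} D(U)={3,5,6,7,9}: Z {4,5,8,9}->{4,5,8}; U {3,5,6,7,9}->{5,6,7,9}
Constraint 3 (V + Z = Y) on D(V)={4,5,6,7,8,9} D(Z)={4,5,8} D(Y)={3,5,6,7,8,9}: V {4,5,6,7,8,9}->{4,5}; Z {4,5,8}->{4,5}; Y {3,5,6,7,8,9}->{8,9}
So after all 3 constraints: D(V) = {4,5}

Answer: {4,5}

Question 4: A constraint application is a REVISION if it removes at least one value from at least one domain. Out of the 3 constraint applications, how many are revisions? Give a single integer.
Answer: 2

Derivation:
Constraint 1 (Z != V) on D(Z)={4,5,8,9} D(V)={4,5,6,7,8,9}: no change => not a revision
Constraint 2 (Z < U) on D(Z)={4,5,8,9} D(U)={3,5,6,7,9}: Z {4,5,8,9}->{4,5,8}; U {3,5,6,7,9}->{5,6,7,9} => REVISION
Constraint 3 (V + Z = Y) on D(V)={4,5,6,7,8,9} D(Z)={4,5,8} D(Y)={3,5,6,7,8,9}: V {4,5,6,7,8,9}->{4,5}; Z {4,5,8}->{4,5}; Y {3,5,6,7,8,9}->{8,9} => REVISION
Total revisions = 2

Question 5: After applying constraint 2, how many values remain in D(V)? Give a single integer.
Constraint 1 (Z != V) on D(Z)={4,5,8,9} D(V)={4,5,6,7,8,9}: no change
Constraint 2 (Z < U) on D(Z)={4,5,8,9} D(U)={3,5,6,7,9}: Z {4,5,8,9}->{4,5,8}; U {3,5,6,7,9}->{5,6,7,9}
So after constraint 2: D(V)={4,5,6,7,8,9}, size = 6

Answer: 6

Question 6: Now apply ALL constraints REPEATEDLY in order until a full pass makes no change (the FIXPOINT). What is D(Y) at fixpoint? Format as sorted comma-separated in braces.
Answer: {8,9}

Derivation:
pass 0 (initial): D(Y)={3,5,6,7,8,9}
pass 1: U {3,5,6,7,9}->{5,6,7,9}; V {4,5,6,7,8,9}->{4,5}; Y {3,5,6,7,8,9}->{8,9}; Z {4,5,8,9}->{4,5}
pass 2: no change
Fixpoint after 2 passes: D(Y) = {8,9}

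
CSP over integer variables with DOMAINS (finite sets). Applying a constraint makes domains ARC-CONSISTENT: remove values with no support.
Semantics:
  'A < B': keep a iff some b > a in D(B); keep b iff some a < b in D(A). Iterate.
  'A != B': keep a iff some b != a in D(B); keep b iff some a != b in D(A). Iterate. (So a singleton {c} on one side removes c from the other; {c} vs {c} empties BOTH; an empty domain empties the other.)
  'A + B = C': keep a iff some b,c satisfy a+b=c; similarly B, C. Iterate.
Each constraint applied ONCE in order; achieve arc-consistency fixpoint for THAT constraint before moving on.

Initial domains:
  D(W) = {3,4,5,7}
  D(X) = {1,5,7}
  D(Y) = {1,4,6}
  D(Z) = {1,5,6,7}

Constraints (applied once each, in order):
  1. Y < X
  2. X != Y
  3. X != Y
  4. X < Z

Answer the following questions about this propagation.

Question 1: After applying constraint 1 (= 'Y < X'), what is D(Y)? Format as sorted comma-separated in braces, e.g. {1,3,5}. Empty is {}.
Constraint 1 (Y < X) on D(Y)={1,4,6} D(X)={1,5,7}: X {1,5,7}->{5,7}
So after constraint 1: D(Y) = {1,4,6}

Answer: {1,4,6}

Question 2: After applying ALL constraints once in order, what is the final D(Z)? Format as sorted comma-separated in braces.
Constraint 1 (Y < X) on D(Y)={1,4,6} D(X)={1,5,7}: X {1,5,7}->{5,7}
Constraint 2 (X != Y) on D(X)={5,7} D(Y)={1,4,6}: no change
Constraint 3 (X != Y) on D(X)={5,7} D(Y)={1,4,6}: no change
Constraint 4 (X < Z) on D(X)={5,7} D(Z)={1,5,6,7}: X {5,7}->{5}; Z {1,5,6,7}->{6,7}
So after all 4 constraints: D(Z) = {6,7}

Answer: {6,7}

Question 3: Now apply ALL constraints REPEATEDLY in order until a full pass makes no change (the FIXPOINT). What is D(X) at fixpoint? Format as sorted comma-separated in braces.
Answer: {5}

Derivation:
pass 0 (initial): D(X)={1,5,7}
pass 1: X {1,5,7}->{5}; Z {1,5,6,7}->{6,7}
pass 2: Y {1,4,6}->{1,4}
pass 3: no change
Fixpoint after 3 passes: D(X) = {5}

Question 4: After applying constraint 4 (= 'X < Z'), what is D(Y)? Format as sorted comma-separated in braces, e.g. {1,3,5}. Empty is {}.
Constraint 1 (Y < X) on D(Y)={1,4,6} D(X)={1,5,7}: X {1,5,7}->{5,7}
Constraint 2 (X != Y) on D(X)={5,7} D(Y)={1,4,6}: no change
Constraint 3 (X != Y) on D(X)={5,7} D(Y)={1,4,6}: no change
Constraint 4 (X < Z) on D(X)={5,7} D(Z)={1,5,6,7}: X {5,7}->{5}; Z {1,5,6,7}->{6,7}
So after constraint 4: D(Y) = {1,4,6}

Answer: {1,4,6}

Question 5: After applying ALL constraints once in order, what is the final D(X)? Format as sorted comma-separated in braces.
Answer: {5}

Derivation:
Constraint 1 (Y < X) on D(Y)={1,4,6} D(X)={1,5,7}: X {1,5,7}->{5,7}
Constraint 2 (X != Y) on D(X)={5,7} D(Y)={1,4,6}: no change
Constraint 3 (X != Y) on D(X)={5,7} D(Y)={1,4,6}: no change
Constraint 4 (X < Z) on D(X)={5,7} D(Z)={1,5,6,7}: X {5,7}->{5}; Z {1,5,6,7}->{6,7}
So after all 4 constraints: D(X) = {5}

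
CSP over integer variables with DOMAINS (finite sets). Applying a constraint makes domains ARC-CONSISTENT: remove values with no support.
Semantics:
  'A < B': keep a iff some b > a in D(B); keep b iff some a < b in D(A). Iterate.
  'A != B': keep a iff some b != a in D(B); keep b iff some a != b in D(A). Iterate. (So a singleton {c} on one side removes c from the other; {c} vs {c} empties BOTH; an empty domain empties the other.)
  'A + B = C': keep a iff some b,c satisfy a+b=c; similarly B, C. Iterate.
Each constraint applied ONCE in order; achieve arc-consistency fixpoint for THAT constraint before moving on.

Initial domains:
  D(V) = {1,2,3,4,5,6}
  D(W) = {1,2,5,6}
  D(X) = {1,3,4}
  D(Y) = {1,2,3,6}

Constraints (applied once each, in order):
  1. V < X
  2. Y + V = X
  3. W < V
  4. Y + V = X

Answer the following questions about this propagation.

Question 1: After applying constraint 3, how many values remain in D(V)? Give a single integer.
Answer: 2

Derivation:
Constraint 1 (V < X) on D(V)={1,2,3,4,5,6} D(X)={1,3,4}: V {1,2,3,4,5,6}->{1,2,3}; X {1,3,4}->{3,4}
Constraint 2 (Y + V = X) on D(Y)={1,2,3,6} D(V)={1,2,3} D(X)={3,4}: Y {1,2,3,6}->{1,2,3}
Constraint 3 (W < V) on D(W)={1,2,5,6} D(V)={1,2,3}: W {1,2,5,6}->{1,2}; V {1,2,3}->{2,3}
So after constraint 3: D(V)={2,3}, size = 2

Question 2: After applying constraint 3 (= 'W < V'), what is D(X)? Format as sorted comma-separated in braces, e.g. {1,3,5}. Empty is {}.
Constraint 1 (V < X) on D(V)={1,2,3,4,5,6} D(X)={1,3,4}: V {1,2,3,4,5,6}->{1,2,3}; X {1,3,4}->{3,4}
Constraint 2 (Y + V = X) on D(Y)={1,2,3,6} D(V)={1,2,3} D(X)={3,4}: Y {1,2,3,6}->{1,2,3}
Constraint 3 (W < V) on D(W)={1,2,5,6} D(V)={1,2,3}: W {1,2,5,6}->{1,2}; V {1,2,3}->{2,3}
So after constraint 3: D(X) = {3,4}

Answer: {3,4}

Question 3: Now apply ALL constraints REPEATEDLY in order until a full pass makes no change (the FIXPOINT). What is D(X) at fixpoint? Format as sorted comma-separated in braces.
Answer: {3,4}

Derivation:
pass 0 (initial): D(X)={1,3,4}
pass 1: V {1,2,3,4,5,6}->{2,3}; W {1,2,5,6}->{1,2}; X {1,3,4}->{3,4}; Y {1,2,3,6}->{1,2}
pass 2: no change
Fixpoint after 2 passes: D(X) = {3,4}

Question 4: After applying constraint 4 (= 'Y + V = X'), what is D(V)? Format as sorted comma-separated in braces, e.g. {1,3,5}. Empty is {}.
Answer: {2,3}

Derivation:
Constraint 1 (V < X) on D(V)={1,2,3,4,5,6} D(X)={1,3,4}: V {1,2,3,4,5,6}->{1,2,3}; X {1,3,4}->{3,4}
Constraint 2 (Y + V = X) on D(Y)={1,2,3,6} D(V)={1,2,3} D(X)={3,4}: Y {1,2,3,6}->{1,2,3}
Constraint 3 (W < V) on D(W)={1,2,5,6} D(V)={1,2,3}: W {1,2,5,6}->{1,2}; V {1,2,3}->{2,3}
Constraint 4 (Y + V = X) on D(Y)={1,2,3} D(V)={2,3} D(X)={3,4}: Y {1,2,3}->{1,2}
So after constraint 4: D(V) = {2,3}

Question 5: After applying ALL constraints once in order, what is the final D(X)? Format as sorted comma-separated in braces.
Constraint 1 (V < X) on D(V)={1,2,3,4,5,6} D(X)={1,3,4}: V {1,2,3,4,5,6}->{1,2,3}; X {1,3,4}->{3,4}
Constraint 2 (Y + V = X) on D(Y)={1,2,3,6} D(V)={1,2,3} D(X)={3,4}: Y {1,2,3,6}->{1,2,3}
Constraint 3 (W < V) on D(W)={1,2,5,6} D(V)={1,2,3}: W {1,2,5,6}->{1,2}; V {1,2,3}->{2,3}
Constraint 4 (Y + V = X) on D(Y)={1,2,3} D(V)={2,3} D(X)={3,4}: Y {1,2,3}->{1,2}
So after all 4 constraints: D(X) = {3,4}

Answer: {3,4}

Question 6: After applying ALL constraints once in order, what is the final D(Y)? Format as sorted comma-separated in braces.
Answer: {1,2}

Derivation:
Constraint 1 (V < X) on D(V)={1,2,3,4,5,6} D(X)={1,3,4}: V {1,2,3,4,5,6}->{1,2,3}; X {1,3,4}->{3,4}
Constraint 2 (Y + V = X) on D(Y)={1,2,3,6} D(V)={1,2,3} D(X)={3,4}: Y {1,2,3,6}->{1,2,3}
Constraint 3 (W < V) on D(W)={1,2,5,6} D(V)={1,2,3}: W {1,2,5,6}->{1,2}; V {1,2,3}->{2,3}
Constraint 4 (Y + V = X) on D(Y)={1,2,3} D(V)={2,3} D(X)={3,4}: Y {1,2,3}->{1,2}
So after all 4 constraints: D(Y) = {1,2}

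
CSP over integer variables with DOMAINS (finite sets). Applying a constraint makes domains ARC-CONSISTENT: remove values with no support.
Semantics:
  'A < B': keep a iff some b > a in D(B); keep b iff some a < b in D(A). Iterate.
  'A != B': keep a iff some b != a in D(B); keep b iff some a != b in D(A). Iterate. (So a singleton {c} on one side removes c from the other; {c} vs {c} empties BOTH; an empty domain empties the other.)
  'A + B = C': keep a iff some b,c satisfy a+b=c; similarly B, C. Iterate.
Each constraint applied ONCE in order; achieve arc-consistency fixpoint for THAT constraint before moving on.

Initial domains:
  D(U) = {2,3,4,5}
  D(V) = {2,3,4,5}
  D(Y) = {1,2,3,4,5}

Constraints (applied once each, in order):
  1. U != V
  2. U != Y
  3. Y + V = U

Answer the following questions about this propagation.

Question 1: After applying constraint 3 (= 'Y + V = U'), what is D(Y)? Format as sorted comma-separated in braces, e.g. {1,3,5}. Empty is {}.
Answer: {1,2,3}

Derivation:
Constraint 1 (U != V) on D(U)={2,3,4,5} D(V)={2,3,4,5}: no change
Constraint 2 (U != Y) on D(U)={2,3,4,5} D(Y)={1,2,3,4,5}: no change
Constraint 3 (Y + V = U) on D(Y)={1,2,3,4,5} D(V)={2,3,4,5} D(U)={2,3,4,5}: Y {1,2,3,4,5}->{1,2,3}; V {2,3,4,5}->{2,3,4}; U {2,3,4,5}->{3,4,5}
So after constraint 3: D(Y) = {1,2,3}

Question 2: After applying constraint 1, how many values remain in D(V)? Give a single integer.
Answer: 4

Derivation:
Constraint 1 (U != V) on D(U)={2,3,4,5} D(V)={2,3,4,5}: no change
So after constraint 1: D(V)={2,3,4,5}, size = 4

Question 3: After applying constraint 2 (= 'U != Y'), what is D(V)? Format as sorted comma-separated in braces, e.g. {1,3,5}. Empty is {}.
Answer: {2,3,4,5}

Derivation:
Constraint 1 (U != V) on D(U)={2,3,4,5} D(V)={2,3,4,5}: no change
Constraint 2 (U != Y) on D(U)={2,3,4,5} D(Y)={1,2,3,4,5}: no change
So after constraint 2: D(V) = {2,3,4,5}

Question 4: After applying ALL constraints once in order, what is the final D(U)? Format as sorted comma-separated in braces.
Answer: {3,4,5}

Derivation:
Constraint 1 (U != V) on D(U)={2,3,4,5} D(V)={2,3,4,5}: no change
Constraint 2 (U != Y) on D(U)={2,3,4,5} D(Y)={1,2,3,4,5}: no change
Constraint 3 (Y + V = U) on D(Y)={1,2,3,4,5} D(V)={2,3,4,5} D(U)={2,3,4,5}: Y {1,2,3,4,5}->{1,2,3}; V {2,3,4,5}->{2,3,4}; U {2,3,4,5}->{3,4,5}
So after all 3 constraints: D(U) = {3,4,5}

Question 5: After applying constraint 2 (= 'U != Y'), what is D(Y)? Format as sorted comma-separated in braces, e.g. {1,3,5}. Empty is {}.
Answer: {1,2,3,4,5}

Derivation:
Constraint 1 (U != V) on D(U)={2,3,4,5} D(V)={2,3,4,5}: no change
Constraint 2 (U != Y) on D(U)={2,3,4,5} D(Y)={1,2,3,4,5}: no change
So after constraint 2: D(Y) = {1,2,3,4,5}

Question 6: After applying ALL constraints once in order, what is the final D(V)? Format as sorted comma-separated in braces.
Answer: {2,3,4}

Derivation:
Constraint 1 (U != V) on D(U)={2,3,4,5} D(V)={2,3,4,5}: no change
Constraint 2 (U != Y) on D(U)={2,3,4,5} D(Y)={1,2,3,4,5}: no change
Constraint 3 (Y + V = U) on D(Y)={1,2,3,4,5} D(V)={2,3,4,5} D(U)={2,3,4,5}: Y {1,2,3,4,5}->{1,2,3}; V {2,3,4,5}->{2,3,4}; U {2,3,4,5}->{3,4,5}
So after all 3 constraints: D(V) = {2,3,4}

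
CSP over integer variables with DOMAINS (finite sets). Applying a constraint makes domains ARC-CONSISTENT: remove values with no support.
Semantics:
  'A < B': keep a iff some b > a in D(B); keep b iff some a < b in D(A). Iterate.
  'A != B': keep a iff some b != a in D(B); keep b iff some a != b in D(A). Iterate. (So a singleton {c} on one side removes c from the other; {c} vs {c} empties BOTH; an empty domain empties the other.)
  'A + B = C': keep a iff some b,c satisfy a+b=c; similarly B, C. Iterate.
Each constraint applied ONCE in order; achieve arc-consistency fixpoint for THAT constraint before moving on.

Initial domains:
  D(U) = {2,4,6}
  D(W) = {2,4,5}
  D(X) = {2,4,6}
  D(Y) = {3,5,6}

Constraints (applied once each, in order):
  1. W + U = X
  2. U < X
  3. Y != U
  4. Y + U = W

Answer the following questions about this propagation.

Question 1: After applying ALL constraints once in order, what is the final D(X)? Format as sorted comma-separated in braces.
Constraint 1 (W + U = X) on D(W)={2,4,5} D(U)={2,4,6} D(X)={2,4,6}: W {2,4,5}->{2,4}; U {2,4,6}->{2,4}; X {2,4,6}->{4,6}
Constraint 2 (U < X) on D(U)={2,4} D(X)={4,6}: no change
Constraint 3 (Y != U) on D(Y)={3,5,6} D(U)={2,4}: no change
Constraint 4 (Y + U = W) on D(Y)={3,5,6} D(U)={2,4} D(W)={2,4}: Y {3,5,6}->{}; U {2,4}->{}; W {2,4}->{}
So after all 4 constraints: D(X) = {4,6}

Answer: {4,6}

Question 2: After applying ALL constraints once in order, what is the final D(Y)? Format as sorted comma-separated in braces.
Answer: {}

Derivation:
Constraint 1 (W + U = X) on D(W)={2,4,5} D(U)={2,4,6} D(X)={2,4,6}: W {2,4,5}->{2,4}; U {2,4,6}->{2,4}; X {2,4,6}->{4,6}
Constraint 2 (U < X) on D(U)={2,4} D(X)={4,6}: no change
Constraint 3 (Y != U) on D(Y)={3,5,6} D(U)={2,4}: no change
Constraint 4 (Y + U = W) on D(Y)={3,5,6} D(U)={2,4} D(W)={2,4}: Y {3,5,6}->{}; U {2,4}->{}; W {2,4}->{}
So after all 4 constraints: D(Y) = {}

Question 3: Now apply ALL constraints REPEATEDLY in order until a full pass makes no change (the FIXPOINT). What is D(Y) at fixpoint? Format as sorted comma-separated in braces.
pass 0 (initial): D(Y)={3,5,6}
pass 1: U {2,4,6}->{}; W {2,4,5}->{}; X {2,4,6}->{4,6}; Y {3,5,6}->{}
pass 2: X {4,6}->{}
pass 3: no change
Fixpoint after 3 passes: D(Y) = {}

Answer: {}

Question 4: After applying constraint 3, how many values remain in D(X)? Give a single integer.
Constraint 1 (W + U = X) on D(W)={2,4,5} D(U)={2,4,6} D(X)={2,4,6}: W {2,4,5}->{2,4}; U {2,4,6}->{2,4}; X {2,4,6}->{4,6}
Constraint 2 (U < X) on D(U)={2,4} D(X)={4,6}: no change
Constraint 3 (Y != U) on D(Y)={3,5,6} D(U)={2,4}: no change
So after constraint 3: D(X)={4,6}, size = 2

Answer: 2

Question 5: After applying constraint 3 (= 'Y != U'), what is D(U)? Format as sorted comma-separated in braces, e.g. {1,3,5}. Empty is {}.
Answer: {2,4}

Derivation:
Constraint 1 (W + U = X) on D(W)={2,4,5} D(U)={2,4,6} D(X)={2,4,6}: W {2,4,5}->{2,4}; U {2,4,6}->{2,4}; X {2,4,6}->{4,6}
Constraint 2 (U < X) on D(U)={2,4} D(X)={4,6}: no change
Constraint 3 (Y != U) on D(Y)={3,5,6} D(U)={2,4}: no change
So after constraint 3: D(U) = {2,4}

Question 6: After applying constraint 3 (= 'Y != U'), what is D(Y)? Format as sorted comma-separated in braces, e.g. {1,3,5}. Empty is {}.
Answer: {3,5,6}

Derivation:
Constraint 1 (W + U = X) on D(W)={2,4,5} D(U)={2,4,6} D(X)={2,4,6}: W {2,4,5}->{2,4}; U {2,4,6}->{2,4}; X {2,4,6}->{4,6}
Constraint 2 (U < X) on D(U)={2,4} D(X)={4,6}: no change
Constraint 3 (Y != U) on D(Y)={3,5,6} D(U)={2,4}: no change
So after constraint 3: D(Y) = {3,5,6}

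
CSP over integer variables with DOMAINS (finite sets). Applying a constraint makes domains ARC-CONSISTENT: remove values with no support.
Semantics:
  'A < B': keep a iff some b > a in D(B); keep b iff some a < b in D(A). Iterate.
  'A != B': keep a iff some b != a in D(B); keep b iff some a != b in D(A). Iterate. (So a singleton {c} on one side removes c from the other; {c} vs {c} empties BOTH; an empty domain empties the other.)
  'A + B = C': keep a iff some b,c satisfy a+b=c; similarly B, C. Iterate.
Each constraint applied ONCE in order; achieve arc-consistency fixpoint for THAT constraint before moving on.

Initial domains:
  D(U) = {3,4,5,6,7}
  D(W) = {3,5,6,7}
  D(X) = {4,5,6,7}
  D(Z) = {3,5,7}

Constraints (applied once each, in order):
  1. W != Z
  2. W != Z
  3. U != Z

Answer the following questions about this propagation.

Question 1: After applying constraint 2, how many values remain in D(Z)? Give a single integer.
Constraint 1 (W != Z) on D(W)={3,5,6,7} D(Z)={3,5,7}: no change
Constraint 2 (W != Z) on D(W)={3,5,6,7} D(Z)={3,5,7}: no change
So after constraint 2: D(Z)={3,5,7}, size = 3

Answer: 3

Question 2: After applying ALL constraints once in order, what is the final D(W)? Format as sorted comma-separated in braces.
Answer: {3,5,6,7}

Derivation:
Constraint 1 (W != Z) on D(W)={3,5,6,7} D(Z)={3,5,7}: no change
Constraint 2 (W != Z) on D(W)={3,5,6,7} D(Z)={3,5,7}: no change
Constraint 3 (U != Z) on D(U)={3,4,5,6,7} D(Z)={3,5,7}: no change
So after all 3 constraints: D(W) = {3,5,6,7}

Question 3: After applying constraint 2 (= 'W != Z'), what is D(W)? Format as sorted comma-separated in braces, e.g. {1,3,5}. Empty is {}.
Constraint 1 (W != Z) on D(W)={3,5,6,7} D(Z)={3,5,7}: no change
Constraint 2 (W != Z) on D(W)={3,5,6,7} D(Z)={3,5,7}: no change
So after constraint 2: D(W) = {3,5,6,7}

Answer: {3,5,6,7}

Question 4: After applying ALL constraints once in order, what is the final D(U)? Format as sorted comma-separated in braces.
Answer: {3,4,5,6,7}

Derivation:
Constraint 1 (W != Z) on D(W)={3,5,6,7} D(Z)={3,5,7}: no change
Constraint 2 (W != Z) on D(W)={3,5,6,7} D(Z)={3,5,7}: no change
Constraint 3 (U != Z) on D(U)={3,4,5,6,7} D(Z)={3,5,7}: no change
So after all 3 constraints: D(U) = {3,4,5,6,7}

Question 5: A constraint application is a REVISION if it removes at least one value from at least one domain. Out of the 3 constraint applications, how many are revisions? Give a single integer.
Constraint 1 (W != Z) on D(W)={3,5,6,7} D(Z)={3,5,7}: no change => not a revision
Constraint 2 (W != Z) on D(W)={3,5,6,7} D(Z)={3,5,7}: no change => not a revision
Constraint 3 (U != Z) on D(U)={3,4,5,6,7} D(Z)={3,5,7}: no change => not a revision
Total revisions = 0

Answer: 0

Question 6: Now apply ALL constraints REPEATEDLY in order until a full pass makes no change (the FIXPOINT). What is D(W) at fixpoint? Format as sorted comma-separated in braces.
Answer: {3,5,6,7}

Derivation:
pass 0 (initial): D(W)={3,5,6,7}
pass 1: no change
Fixpoint after 1 passes: D(W) = {3,5,6,7}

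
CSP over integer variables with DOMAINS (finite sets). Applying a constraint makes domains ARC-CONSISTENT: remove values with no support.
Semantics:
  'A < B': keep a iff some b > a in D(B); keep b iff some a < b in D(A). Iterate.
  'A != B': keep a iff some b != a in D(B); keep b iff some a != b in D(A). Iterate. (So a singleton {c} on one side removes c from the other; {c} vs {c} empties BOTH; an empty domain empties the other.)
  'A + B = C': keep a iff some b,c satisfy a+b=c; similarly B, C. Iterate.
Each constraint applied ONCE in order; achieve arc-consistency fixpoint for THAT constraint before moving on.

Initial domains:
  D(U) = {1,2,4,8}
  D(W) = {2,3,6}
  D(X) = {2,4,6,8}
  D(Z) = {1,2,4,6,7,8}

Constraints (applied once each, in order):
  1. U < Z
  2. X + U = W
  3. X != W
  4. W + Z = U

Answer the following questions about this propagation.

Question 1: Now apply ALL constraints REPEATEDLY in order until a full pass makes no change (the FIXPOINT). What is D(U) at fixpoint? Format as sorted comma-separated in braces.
Answer: {}

Derivation:
pass 0 (initial): D(U)={1,2,4,8}
pass 1: U {1,2,4,8}->{}; W {2,3,6}->{}; X {2,4,6,8}->{2,4}; Z {1,2,4,6,7,8}->{}
pass 2: X {2,4}->{}
pass 3: no change
Fixpoint after 3 passes: D(U) = {}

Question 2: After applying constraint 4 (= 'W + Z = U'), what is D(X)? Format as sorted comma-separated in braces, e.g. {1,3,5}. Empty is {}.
Constraint 1 (U < Z) on D(U)={1,2,4,8} D(Z)={1,2,4,6,7,8}: U {1,2,4,8}->{1,2,4}; Z {1,2,4,6,7,8}->{2,4,6,7,8}
Constraint 2 (X + U = W) on D(X)={2,4,6,8} D(U)={1,2,4} D(W)={2,3,6}: X {2,4,6,8}->{2,4}; W {2,3,6}->{3,6}
Constraint 3 (X != W) on D(X)={2,4} D(W)={3,6}: no change
Constraint 4 (W + Z = U) on D(W)={3,6} D(Z)={2,4,6,7,8} D(U)={1,2,4}: W {3,6}->{}; Z {2,4,6,7,8}->{}; U {1,2,4}->{}
So after constraint 4: D(X) = {2,4}

Answer: {2,4}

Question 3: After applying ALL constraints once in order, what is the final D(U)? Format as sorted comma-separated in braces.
Answer: {}

Derivation:
Constraint 1 (U < Z) on D(U)={1,2,4,8} D(Z)={1,2,4,6,7,8}: U {1,2,4,8}->{1,2,4}; Z {1,2,4,6,7,8}->{2,4,6,7,8}
Constraint 2 (X + U = W) on D(X)={2,4,6,8} D(U)={1,2,4} D(W)={2,3,6}: X {2,4,6,8}->{2,4}; W {2,3,6}->{3,6}
Constraint 3 (X != W) on D(X)={2,4} D(W)={3,6}: no change
Constraint 4 (W + Z = U) on D(W)={3,6} D(Z)={2,4,6,7,8} D(U)={1,2,4}: W {3,6}->{}; Z {2,4,6,7,8}->{}; U {1,2,4}->{}
So after all 4 constraints: D(U) = {}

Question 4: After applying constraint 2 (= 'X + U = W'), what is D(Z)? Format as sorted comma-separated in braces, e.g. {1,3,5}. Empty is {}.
Answer: {2,4,6,7,8}

Derivation:
Constraint 1 (U < Z) on D(U)={1,2,4,8} D(Z)={1,2,4,6,7,8}: U {1,2,4,8}->{1,2,4}; Z {1,2,4,6,7,8}->{2,4,6,7,8}
Constraint 2 (X + U = W) on D(X)={2,4,6,8} D(U)={1,2,4} D(W)={2,3,6}: X {2,4,6,8}->{2,4}; W {2,3,6}->{3,6}
So after constraint 2: D(Z) = {2,4,6,7,8}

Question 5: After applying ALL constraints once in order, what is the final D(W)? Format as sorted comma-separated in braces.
Constraint 1 (U < Z) on D(U)={1,2,4,8} D(Z)={1,2,4,6,7,8}: U {1,2,4,8}->{1,2,4}; Z {1,2,4,6,7,8}->{2,4,6,7,8}
Constraint 2 (X + U = W) on D(X)={2,4,6,8} D(U)={1,2,4} D(W)={2,3,6}: X {2,4,6,8}->{2,4}; W {2,3,6}->{3,6}
Constraint 3 (X != W) on D(X)={2,4} D(W)={3,6}: no change
Constraint 4 (W + Z = U) on D(W)={3,6} D(Z)={2,4,6,7,8} D(U)={1,2,4}: W {3,6}->{}; Z {2,4,6,7,8}->{}; U {1,2,4}->{}
So after all 4 constraints: D(W) = {}

Answer: {}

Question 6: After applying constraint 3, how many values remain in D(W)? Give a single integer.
Constraint 1 (U < Z) on D(U)={1,2,4,8} D(Z)={1,2,4,6,7,8}: U {1,2,4,8}->{1,2,4}; Z {1,2,4,6,7,8}->{2,4,6,7,8}
Constraint 2 (X + U = W) on D(X)={2,4,6,8} D(U)={1,2,4} D(W)={2,3,6}: X {2,4,6,8}->{2,4}; W {2,3,6}->{3,6}
Constraint 3 (X != W) on D(X)={2,4} D(W)={3,6}: no change
So after constraint 3: D(W)={3,6}, size = 2

Answer: 2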